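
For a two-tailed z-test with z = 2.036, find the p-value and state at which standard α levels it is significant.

p = 2·P(Z > |2.036|) = 2·(1 - Φ(2.036)) ≈ 0.0418. Significant at α = 0.1; Significant at α = 0.05.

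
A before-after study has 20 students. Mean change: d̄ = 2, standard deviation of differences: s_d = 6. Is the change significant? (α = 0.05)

t = d̄/(s_d/√n) = 2/(6/√20) = 1.491. df = 19, critical t = ±2.093. Fail to reject H₀.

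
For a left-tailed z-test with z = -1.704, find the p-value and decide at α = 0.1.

p = P(Z < -1.704) = Φ(-1.704) ≈ 0.0442. Since p < 0.1, reject H₀ (significant) at α = 0.1.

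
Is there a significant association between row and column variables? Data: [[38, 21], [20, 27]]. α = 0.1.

χ² = 5.042. df = 1, critical = 2.706. Reject H₀. Variables are dependent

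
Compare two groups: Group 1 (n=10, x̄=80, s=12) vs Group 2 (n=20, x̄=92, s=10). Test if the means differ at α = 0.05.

Pooled sp = 10.68. t = -2.9, df = 28. Critical t = ±2.048. Reject H₀.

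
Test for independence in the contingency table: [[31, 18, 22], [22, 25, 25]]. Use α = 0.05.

χ² = 2.852. df = 2, critical = 5.991. Fail to reject H₀. No evidence of dependence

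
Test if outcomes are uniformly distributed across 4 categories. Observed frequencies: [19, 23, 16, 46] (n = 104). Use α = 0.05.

Expected = 26 each. χ² = Σ(O-E)²/E = 21.462. df = 3, critical value = 7.815. Reject H₀.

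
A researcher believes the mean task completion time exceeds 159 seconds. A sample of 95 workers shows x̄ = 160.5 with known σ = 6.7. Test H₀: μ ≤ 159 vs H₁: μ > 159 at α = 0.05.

z = 2.182. Critical value: 1.645. Reject H₀.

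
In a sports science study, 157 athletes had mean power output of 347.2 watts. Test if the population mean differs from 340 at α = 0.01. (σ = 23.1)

z = (x̄ - μ₀)/(σ/√n) = (347.2 - 340)/(23.1/√157) = 3.905. Critical value: ±2.576. Since |3.905| > 2.576, Reject H₀.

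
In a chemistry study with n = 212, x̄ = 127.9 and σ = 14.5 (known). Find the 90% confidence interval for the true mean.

CI = x̄ ± z*(σ/√n) = 127.9 ± 1.645(14.5/√212) = 127.9 ± 1.64 = (126.26, 129.54)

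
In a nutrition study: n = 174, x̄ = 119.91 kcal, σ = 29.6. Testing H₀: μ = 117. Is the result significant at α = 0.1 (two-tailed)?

z = (119.91 - 117)/(29.6/√174) = 1.297. Since |z| ≤ 1.645, not significant at α = 0.1.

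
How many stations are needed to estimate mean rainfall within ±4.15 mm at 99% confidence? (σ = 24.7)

n = (z*σ/E)² = (2.576×24.7/4.15)² = 235.1 → n = 236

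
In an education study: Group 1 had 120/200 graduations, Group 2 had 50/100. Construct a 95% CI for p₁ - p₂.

p̂₁ = 0.6, p̂₂ = 0.5. Difference = 0.1. CI = (-0.019, 0.219)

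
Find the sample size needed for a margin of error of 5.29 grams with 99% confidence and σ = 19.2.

n = (z*σ/E)² = (2.576×19.2/5.29)² = 87.4 → n = 88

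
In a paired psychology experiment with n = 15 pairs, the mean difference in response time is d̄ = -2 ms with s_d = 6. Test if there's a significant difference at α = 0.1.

t = d̄/(s_d/√n) = -2/(6/√15) = -1.291. df = 14, critical t = ±1.761. Fail to reject H₀.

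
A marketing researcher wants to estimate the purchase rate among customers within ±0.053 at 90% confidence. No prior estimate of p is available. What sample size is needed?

Conservative approach: use p = 0.5 (maximizes p(1-p) = 0.25). n = z²(0.25)/E² = 1.645²×0.25/0.053² = 240.8 → n = 241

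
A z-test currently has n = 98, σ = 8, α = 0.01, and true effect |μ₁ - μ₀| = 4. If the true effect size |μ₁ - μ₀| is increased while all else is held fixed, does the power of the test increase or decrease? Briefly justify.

Power increases: a larger true effect increases the non-centrality λ = |μ₁ - μ₀|/(σ/√n).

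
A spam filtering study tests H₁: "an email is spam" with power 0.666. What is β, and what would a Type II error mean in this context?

β = 1 - power = 1 - 0.666 = 0.334. A Type II error is failing to reject H₀ when H₀ is false (false negative) — here, failing to conclude that an email is spam when in fact it is true. Consequence: a spam email lands in the inbox.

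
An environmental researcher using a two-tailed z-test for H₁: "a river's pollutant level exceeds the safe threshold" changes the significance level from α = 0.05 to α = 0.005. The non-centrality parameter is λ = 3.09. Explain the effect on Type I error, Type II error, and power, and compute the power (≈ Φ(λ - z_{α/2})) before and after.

Decreasing α from 0.05 to 0.005:
• Type I error rate decreases (α is the Type I rate by definition).
• Critical value moves from z_{α/2} = 1.96 to 2.807, so power = Φ(λ - z_{α/2}) goes from Φ(3.09 - 1.96) = 0.871 to Φ(3.09 - 2.807) = 0.611.
• Type II error rate β = 1 - power therefore increases (0.129 → 0.389).
Appropriate when false positives are costly — here, shutting down a compliant factory unnecessarily.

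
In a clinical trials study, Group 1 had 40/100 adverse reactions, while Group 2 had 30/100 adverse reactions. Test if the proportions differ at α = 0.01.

p̂₁ = 0.4, p̂₂ = 0.3, pooled p̂ = 0.35. z = 1.482. Critical: ±2.576. Fail to reject H₀.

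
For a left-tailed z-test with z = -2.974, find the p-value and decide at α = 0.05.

p = P(Z < -2.974) = Φ(-2.974) ≈ 0.0015. Since p < 0.05, reject H₀ (significant) at α = 0.05.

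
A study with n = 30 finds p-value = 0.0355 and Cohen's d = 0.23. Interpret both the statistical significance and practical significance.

Statistically significant (p = 0.0355 < 0.05). Cohen's d = 0.23 indicates a small effect size. Both statistical and practical significance should be considered.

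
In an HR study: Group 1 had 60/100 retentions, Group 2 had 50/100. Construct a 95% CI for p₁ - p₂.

p̂₁ = 0.6, p̂₂ = 0.5. Difference = 0.1. CI = (-0.037, 0.237)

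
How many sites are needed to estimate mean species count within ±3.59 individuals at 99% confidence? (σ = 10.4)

n = (z*σ/E)² = (2.576×10.4/3.59)² = 55.7 → n = 56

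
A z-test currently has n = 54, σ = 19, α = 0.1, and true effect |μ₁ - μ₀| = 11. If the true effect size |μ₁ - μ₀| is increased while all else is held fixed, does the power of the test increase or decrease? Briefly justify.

Power increases: a larger true effect increases the non-centrality λ = |μ₁ - μ₀|/(σ/√n).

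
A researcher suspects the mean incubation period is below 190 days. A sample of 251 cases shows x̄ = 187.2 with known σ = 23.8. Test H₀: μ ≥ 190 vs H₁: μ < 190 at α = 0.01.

z = -1.864. Critical value: -2.33. Fail to reject H₀.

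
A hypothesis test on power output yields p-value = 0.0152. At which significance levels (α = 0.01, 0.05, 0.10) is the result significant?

p = 0.0152. Significant at: α = 0.05, 0.1.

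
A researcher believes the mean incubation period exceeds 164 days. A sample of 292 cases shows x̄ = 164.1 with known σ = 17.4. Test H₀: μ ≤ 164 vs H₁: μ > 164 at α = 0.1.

z = 0.098. Critical value: 1.28. Fail to reject H₀.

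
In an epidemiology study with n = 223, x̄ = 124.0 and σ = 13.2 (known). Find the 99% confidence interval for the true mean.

CI = x̄ ± z*(σ/√n) = 124.0 ± 2.576(13.2/√223) = 124.0 ± 2.28 = (121.72, 126.28)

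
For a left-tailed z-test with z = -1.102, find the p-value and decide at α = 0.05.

p = P(Z < -1.102) = Φ(-1.102) ≈ 0.1352. Since p ≥ 0.05, fail to reject H₀ (not significant) at α = 0.05.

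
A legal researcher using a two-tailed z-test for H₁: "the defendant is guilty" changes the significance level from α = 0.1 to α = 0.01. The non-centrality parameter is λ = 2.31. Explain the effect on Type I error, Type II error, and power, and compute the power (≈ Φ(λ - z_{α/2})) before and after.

Decreasing α from 0.1 to 0.01:
• Type I error rate decreases (α is the Type I rate by definition).
• Critical value moves from z_{α/2} = 1.645 to 2.576, so power = Φ(λ - z_{α/2}) goes from Φ(2.31 - 1.645) = 0.747 to Φ(2.31 - 2.576) = 0.395.
• Type II error rate β = 1 - power therefore increases (0.253 → 0.605).
Appropriate when false positives are costly — here, convicting an innocent person.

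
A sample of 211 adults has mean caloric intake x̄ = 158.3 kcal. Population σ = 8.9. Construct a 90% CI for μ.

CI = x̄ ± z*(σ/√n) = 158.3 ± 1.645(8.9/√211) = 158.3 ± 1.01 = (157.29, 159.31)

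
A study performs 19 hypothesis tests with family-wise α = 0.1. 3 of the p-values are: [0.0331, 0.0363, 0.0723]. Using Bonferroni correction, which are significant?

Bonferroni α = 0.1/19 = 0.00526. None of the given p-values are significant.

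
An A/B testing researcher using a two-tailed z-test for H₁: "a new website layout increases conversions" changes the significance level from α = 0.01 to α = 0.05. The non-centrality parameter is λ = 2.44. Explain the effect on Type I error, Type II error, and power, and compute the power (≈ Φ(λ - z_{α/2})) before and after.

Increasing α from 0.01 to 0.05:
• Type I error rate increases (α is the Type I rate by definition).
• Critical value moves from z_{α/2} = 2.576 to 1.96, so power = Φ(λ - z_{α/2}) goes from Φ(2.44 - 2.576) = 0.446 to Φ(2.44 - 1.96) = 0.684.
• Type II error rate β = 1 - power therefore decreases (0.554 → 0.316).
Appropriate when false negatives are costly — here, discarding a layout that would have improved conversions — lost revenue.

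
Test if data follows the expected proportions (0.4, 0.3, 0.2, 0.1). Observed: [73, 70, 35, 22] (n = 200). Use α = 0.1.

Expected: [80.0, 60.0, 40.0, 20.0]. χ² = 3.104. df = 3, critical = 6.251. Fail to reject H₀.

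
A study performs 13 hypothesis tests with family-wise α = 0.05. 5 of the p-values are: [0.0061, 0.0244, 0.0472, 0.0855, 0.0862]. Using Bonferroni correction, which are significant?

Bonferroni α = 0.05/13 = 0.00385. None of the given p-values are significant.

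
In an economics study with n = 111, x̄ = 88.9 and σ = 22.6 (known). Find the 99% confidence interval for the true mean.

CI = x̄ ± z*(σ/√n) = 88.9 ± 2.576(22.6/√111) = 88.9 ± 5.53 = (83.37, 94.43)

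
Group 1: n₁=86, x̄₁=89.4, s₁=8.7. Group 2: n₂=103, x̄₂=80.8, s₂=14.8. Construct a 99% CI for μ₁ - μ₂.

Difference = 8.6. SE = √(8.7²/86 + 14.8²/103) = 1.734. CI = (4.13, 13.07)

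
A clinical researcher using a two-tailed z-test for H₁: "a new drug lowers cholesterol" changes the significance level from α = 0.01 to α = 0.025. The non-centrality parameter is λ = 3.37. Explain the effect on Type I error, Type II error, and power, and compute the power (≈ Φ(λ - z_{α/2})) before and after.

Increasing α from 0.01 to 0.025:
• Type I error rate increases (α is the Type I rate by definition).
• Critical value moves from z_{α/2} = 2.576 to 2.241, so power = Φ(λ - z_{α/2}) goes from Φ(3.37 - 2.576) = 0.786 to Φ(3.37 - 2.241) = 0.871.
• Type II error rate β = 1 - power therefore decreases (0.214 → 0.129).
Appropriate when false negatives are costly — here, shelving an effective drug — patients miss out on a treatment that would have helped.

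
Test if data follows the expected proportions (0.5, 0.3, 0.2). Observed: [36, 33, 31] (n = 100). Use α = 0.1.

Expected: [50.0, 30.0, 20.0]. χ² = 10.27. df = 2, critical = 4.605. Reject H₀.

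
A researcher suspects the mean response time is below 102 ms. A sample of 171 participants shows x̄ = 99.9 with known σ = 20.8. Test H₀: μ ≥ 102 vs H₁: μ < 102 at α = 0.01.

z = -1.32. Critical value: -2.33. Fail to reject H₀.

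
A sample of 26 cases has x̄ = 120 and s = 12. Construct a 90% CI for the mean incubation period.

CI = x̄ ± t*(s/√n) = 120 ± 1.708(12/√26) = (115.98, 124.02)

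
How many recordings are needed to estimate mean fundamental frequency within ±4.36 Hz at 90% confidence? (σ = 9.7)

n = (z*σ/E)² = (1.645×9.7/4.36)² = 13.4 → n = 14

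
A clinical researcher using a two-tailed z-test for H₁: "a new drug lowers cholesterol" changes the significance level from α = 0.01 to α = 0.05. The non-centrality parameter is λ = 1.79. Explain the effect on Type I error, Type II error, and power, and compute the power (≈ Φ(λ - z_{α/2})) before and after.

Increasing α from 0.01 to 0.05:
• Type I error rate increases (α is the Type I rate by definition).
• Critical value moves from z_{α/2} = 2.576 to 1.96, so power = Φ(λ - z_{α/2}) goes from Φ(1.79 - 2.576) = 0.216 to Φ(1.79 - 1.96) = 0.433.
• Type II error rate β = 1 - power therefore decreases (0.784 → 0.567).
Appropriate when false negatives are costly — here, shelving an effective drug — patients miss out on a treatment that would have helped.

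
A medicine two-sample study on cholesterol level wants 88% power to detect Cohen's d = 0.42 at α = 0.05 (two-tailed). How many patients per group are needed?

z_{α/2} = 1.96, z_β = Φ⁻¹(0.88) = 1.175. For small effect (d = 0.42): n per group = 2(z_{α/2} + z_β)²/d² = 2(1.96 + 1.175)²/0.42² = 111.4 → 112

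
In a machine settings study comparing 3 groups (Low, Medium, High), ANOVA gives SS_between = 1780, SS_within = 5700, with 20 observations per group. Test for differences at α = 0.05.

df_between = 2, df_within = 57. F = MS_between/MS_within = 890.0/100.0 = 8.9. F_crit ≈ 3.159. Reject H₀. At least one mean differs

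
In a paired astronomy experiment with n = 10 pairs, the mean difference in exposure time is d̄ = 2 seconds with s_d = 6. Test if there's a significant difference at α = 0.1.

t = d̄/(s_d/√n) = 2/(6/√10) = 1.054. df = 9, critical t = ±1.833. Fail to reject H₀.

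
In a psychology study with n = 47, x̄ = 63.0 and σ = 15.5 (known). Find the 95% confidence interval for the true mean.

CI = x̄ ± z*(σ/√n) = 63.0 ± 1.96(15.5/√47) = 63.0 ± 4.43 = (58.57, 67.43)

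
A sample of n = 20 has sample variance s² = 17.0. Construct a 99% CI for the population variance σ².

df = 19. χ²_{0.005} = 38.582, χ²_{0.995} = 6.844. CI for σ² = ((n-1)s²/χ²_{α/2}, (n-1)s²/χ²_{1-α/2}) = (19·17.0/38.582, 19·17.0/6.844) = (8.37, 47.19)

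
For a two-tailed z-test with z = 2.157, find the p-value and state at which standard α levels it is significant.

p = 2·P(Z > |2.157|) = 2·(1 - Φ(2.157)) ≈ 0.031. Significant at α = 0.1; Significant at α = 0.05.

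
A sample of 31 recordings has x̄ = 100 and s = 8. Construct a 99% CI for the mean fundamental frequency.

CI = x̄ ± t*(s/√n) = 100 ± 2.75(8/√31) = (96.05, 103.95)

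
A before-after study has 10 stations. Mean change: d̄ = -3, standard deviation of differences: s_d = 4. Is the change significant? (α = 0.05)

t = d̄/(s_d/√n) = -3/(4/√10) = -2.372. df = 9, critical t = ±2.262. Reject H₀.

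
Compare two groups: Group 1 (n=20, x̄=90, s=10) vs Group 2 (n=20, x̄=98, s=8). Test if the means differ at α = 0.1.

Pooled sp = 9.06. t = -2.794, df = 38. Critical t = ±1.686. Reject H₀.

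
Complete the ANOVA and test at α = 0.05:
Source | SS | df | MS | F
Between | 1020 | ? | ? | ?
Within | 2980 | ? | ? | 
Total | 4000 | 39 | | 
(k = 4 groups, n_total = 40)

df_between = 3, df_within = 36. MS_between = 340.0, MS_within = 82.78. F = 4.107, F_crit ≈ 2.866. Reject H₀.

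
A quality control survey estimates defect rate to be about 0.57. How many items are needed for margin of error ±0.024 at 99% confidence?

n = z²p(1-p)/E² = 2.576²×0.57×0.43/0.024² = 2823.7 → n = 2824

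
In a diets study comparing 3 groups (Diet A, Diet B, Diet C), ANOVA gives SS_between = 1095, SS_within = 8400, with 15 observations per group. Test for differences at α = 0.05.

df_between = 2, df_within = 42. F = MS_between/MS_within = 547.5/200.0 = 2.737. F_crit ≈ 3.22. Fail to reject H₀.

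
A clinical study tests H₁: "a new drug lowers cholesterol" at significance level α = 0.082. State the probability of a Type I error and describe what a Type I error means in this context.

P(Type I error) = α = 0.082. A Type I error is rejecting H₀ when H₀ is actually true (false positive) — here, concluding that a new drug lowers cholesterol when in fact this is not the case. Consequence: approving an ineffective drug — patients take a useless medication and may skip effective alternatives.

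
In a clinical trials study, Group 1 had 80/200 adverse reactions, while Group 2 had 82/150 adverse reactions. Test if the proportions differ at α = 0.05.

p̂₁ = 0.4, p̂₂ = 0.547, pooled p̂ = 0.463. z = -2.723. Critical: ±1.96. Reject H₀.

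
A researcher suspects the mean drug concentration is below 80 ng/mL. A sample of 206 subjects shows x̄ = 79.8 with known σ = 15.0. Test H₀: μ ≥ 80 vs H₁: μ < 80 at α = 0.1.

z = -0.191. Critical value: -1.28. Fail to reject H₀.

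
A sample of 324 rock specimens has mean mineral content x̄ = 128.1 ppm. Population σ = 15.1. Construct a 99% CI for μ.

CI = x̄ ± z*(σ/√n) = 128.1 ± 2.576(15.1/√324) = 128.1 ± 2.16 = (125.94, 130.26)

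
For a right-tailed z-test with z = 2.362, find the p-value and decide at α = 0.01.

p = P(Z > 2.362) = 1 - Φ(2.362) ≈ 0.0091. Since p < 0.01, reject H₀ (significant) at α = 0.01.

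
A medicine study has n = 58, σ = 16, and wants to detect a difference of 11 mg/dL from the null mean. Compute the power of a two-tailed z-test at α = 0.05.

SE = σ/√n = 16/√58 = 2.101. Non-centrality λ = d/SE = 11/2.101 = 5.236. Power ≈ Φ(λ - z_{α/2}) = Φ(5.236 - 1.96) = Φ(3.276) = 0.999.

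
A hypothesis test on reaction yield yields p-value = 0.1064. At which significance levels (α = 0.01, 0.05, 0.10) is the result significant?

p = 0.1064. Not significant at any of the given levels.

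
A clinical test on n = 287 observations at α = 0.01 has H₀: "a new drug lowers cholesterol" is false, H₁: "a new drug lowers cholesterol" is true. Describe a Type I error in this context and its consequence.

Type I error: rejecting H₀ when it is true — concluding that a new drug lowers cholesterol when in fact it is not. Consequence: approving an ineffective drug — patients take a useless medication and may skip effective alternatives.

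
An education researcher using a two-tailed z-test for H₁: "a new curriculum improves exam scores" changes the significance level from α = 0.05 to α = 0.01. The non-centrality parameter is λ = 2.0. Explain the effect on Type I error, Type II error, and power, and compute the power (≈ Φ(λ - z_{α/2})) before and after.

Decreasing α from 0.05 to 0.01:
• Type I error rate decreases (α is the Type I rate by definition).
• Critical value moves from z_{α/2} = 1.96 to 2.576, so power = Φ(λ - z_{α/2}) goes from Φ(2.0 - 1.96) = 0.516 to Φ(2.0 - 2.576) = 0.282.
• Type II error rate β = 1 - power therefore increases (0.484 → 0.718).
Appropriate when false positives are costly — here, adopting a curriculum that gives no real benefit — disruption for nothing.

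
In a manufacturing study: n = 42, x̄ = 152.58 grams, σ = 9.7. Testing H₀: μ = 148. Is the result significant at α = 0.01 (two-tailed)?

z = (152.58 - 148)/(9.7/√42) = 3.06. Since |z| > 2.576, significant at α = 0.01.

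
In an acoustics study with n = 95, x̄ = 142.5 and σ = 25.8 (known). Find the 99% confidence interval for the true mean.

CI = x̄ ± z*(σ/√n) = 142.5 ± 2.576(25.8/√95) = 142.5 ± 6.82 = (135.68, 149.32)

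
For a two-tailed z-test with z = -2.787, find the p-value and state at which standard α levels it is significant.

p = 2·P(Z > |-2.787|) = 2·(1 - Φ(2.787)) ≈ 0.0053. Significant at α = 0.1; Significant at α = 0.05; Significant at α = 0.01.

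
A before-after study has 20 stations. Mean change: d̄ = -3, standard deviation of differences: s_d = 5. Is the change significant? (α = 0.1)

t = d̄/(s_d/√n) = -3/(5/√20) = -2.683. df = 19, critical t = ±1.729. Reject H₀.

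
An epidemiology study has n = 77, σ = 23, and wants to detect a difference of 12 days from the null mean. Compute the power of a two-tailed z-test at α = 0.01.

SE = σ/√n = 23/√77 = 2.621. Non-centrality λ = d/SE = 12/2.621 = 4.578. Power ≈ Φ(λ - z_{α/2}) = Φ(4.578 - 2.576) = Φ(2.002) = 0.977.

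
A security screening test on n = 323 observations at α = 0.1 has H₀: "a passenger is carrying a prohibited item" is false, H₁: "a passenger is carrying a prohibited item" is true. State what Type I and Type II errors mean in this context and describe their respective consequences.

Type I (false positive): concluding that a passenger is carrying a prohibited item when it is not — detaining an innocent passenger — delay and inconvenience. Type II (false negative): failing to conclude that a passenger is carrying a prohibited item when it is — letting a prohibited item through — security breach. Which is costlier depends on domain priorities and is a judgement call rather than a statistical fact.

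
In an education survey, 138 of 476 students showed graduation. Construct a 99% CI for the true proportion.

p̂ = 0.29. CI = p̂ ± z*√(p̂(1-p̂)/n) = (0.236, 0.343)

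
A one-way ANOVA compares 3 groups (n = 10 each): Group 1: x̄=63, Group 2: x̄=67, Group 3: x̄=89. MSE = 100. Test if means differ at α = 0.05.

Grand mean = 73.0. SS_between = 3920.0, MS_between = 1960.0. F = 19.6, F_crit ≈ 3.354. Reject H₀.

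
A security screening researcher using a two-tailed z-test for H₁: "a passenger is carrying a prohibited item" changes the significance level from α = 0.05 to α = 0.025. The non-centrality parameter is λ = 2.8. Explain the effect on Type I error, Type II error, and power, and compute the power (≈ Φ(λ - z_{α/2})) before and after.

Decreasing α from 0.05 to 0.025:
• Type I error rate decreases (α is the Type I rate by definition).
• Critical value moves from z_{α/2} = 1.96 to 2.241, so power = Φ(λ - z_{α/2}) goes from Φ(2.8 - 1.96) = 0.8 to Φ(2.8 - 2.241) = 0.712.
• Type II error rate β = 1 - power therefore increases (0.2 → 0.288).
Appropriate when false positives are costly — here, detaining an innocent passenger — delay and inconvenience.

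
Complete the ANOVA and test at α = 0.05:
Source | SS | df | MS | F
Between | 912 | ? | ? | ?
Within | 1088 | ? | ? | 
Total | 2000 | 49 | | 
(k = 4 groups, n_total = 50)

df_between = 3, df_within = 46. MS_between = 304.0, MS_within = 23.65. F = 12.853, F_crit ≈ 2.807. Reject H₀.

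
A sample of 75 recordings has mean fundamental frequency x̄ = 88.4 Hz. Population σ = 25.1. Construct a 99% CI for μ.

CI = x̄ ± z*(σ/√n) = 88.4 ± 2.576(25.1/√75) = 88.4 ± 7.47 = (80.93, 95.87)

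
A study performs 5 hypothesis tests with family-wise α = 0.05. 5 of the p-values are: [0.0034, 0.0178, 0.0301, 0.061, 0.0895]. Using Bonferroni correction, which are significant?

Bonferroni α = 0.05/5 = 0.01. Significant p-values: [0.0034]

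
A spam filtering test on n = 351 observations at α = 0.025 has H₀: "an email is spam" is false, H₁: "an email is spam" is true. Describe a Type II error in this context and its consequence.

Type II error: failing to reject H₀ when it is false — concluding that an email is spam is not supported when in fact it is. Consequence: a spam email lands in the inbox.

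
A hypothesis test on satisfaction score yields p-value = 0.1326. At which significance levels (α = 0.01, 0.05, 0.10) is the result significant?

p = 0.1326. Not significant at any of the given levels.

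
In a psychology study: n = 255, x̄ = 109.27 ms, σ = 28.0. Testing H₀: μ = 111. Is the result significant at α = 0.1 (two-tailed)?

z = (109.27 - 111)/(28.0/√255) = -0.987. Since |z| ≤ 1.645, not significant at α = 0.1.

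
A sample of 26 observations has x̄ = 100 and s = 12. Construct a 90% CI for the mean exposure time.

CI = x̄ ± t*(s/√n) = 100 ± 1.708(12/√26) = (95.98, 104.02)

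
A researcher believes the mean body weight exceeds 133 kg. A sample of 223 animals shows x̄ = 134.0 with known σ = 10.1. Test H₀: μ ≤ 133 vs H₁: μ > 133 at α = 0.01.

z = 1.479. Critical value: 2.33. Fail to reject H₀.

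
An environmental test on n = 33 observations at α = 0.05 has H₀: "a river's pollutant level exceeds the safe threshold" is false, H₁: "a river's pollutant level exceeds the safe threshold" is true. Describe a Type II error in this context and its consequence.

Type II error: failing to reject H₀ when it is false — concluding that a river's pollutant level exceeds the safe threshold is not supported when in fact it is. Consequence: allowing unsafe pollution to continue.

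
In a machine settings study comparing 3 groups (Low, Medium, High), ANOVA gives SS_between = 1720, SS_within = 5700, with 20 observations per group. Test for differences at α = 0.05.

df_between = 2, df_within = 57. F = MS_between/MS_within = 860.0/100.0 = 8.6. F_crit ≈ 3.159. Reject H₀. At least one mean differs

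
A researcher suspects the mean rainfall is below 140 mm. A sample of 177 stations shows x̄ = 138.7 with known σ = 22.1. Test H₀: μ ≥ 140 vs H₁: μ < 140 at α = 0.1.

z = -0.783. Critical value: -1.28. Fail to reject H₀.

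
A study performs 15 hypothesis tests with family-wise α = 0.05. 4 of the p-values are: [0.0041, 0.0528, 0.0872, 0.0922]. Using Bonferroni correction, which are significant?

Bonferroni α = 0.05/15 = 0.00333. None of the given p-values are significant.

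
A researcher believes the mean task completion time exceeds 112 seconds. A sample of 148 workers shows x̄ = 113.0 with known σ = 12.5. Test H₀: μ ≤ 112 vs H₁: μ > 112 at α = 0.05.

z = 0.973. Critical value: 1.645. Fail to reject H₀.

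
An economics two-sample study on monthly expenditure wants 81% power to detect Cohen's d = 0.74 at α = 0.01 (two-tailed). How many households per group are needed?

z_{α/2} = 2.576, z_β = Φ⁻¹(0.81) = 0.878. For medium effect (d = 0.74): n per group = 2(z_{α/2} + z_β)²/d² = 2(2.576 + 0.878)²/0.74² = 43.6 → 44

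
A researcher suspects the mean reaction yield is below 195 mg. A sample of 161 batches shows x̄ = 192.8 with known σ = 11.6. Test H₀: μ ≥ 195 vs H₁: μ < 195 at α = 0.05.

z = -2.406. Critical value: -1.645. Reject H₀.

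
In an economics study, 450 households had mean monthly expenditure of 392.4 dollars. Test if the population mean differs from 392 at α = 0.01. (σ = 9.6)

z = (x̄ - μ₀)/(σ/√n) = (392.4 - 392)/(9.6/√450) = 0.884. Critical value: ±2.576. Since |0.884| ≤ 2.576, Fail to reject H₀.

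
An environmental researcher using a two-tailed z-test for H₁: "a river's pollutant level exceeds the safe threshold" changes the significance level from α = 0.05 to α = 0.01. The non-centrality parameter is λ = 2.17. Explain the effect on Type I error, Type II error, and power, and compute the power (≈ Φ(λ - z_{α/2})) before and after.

Decreasing α from 0.05 to 0.01:
• Type I error rate decreases (α is the Type I rate by definition).
• Critical value moves from z_{α/2} = 1.96 to 2.576, so power = Φ(λ - z_{α/2}) goes from Φ(2.17 - 1.96) = 0.583 to Φ(2.17 - 2.576) = 0.342.
• Type II error rate β = 1 - power therefore increases (0.417 → 0.658).
Appropriate when false positives are costly — here, shutting down a compliant factory unnecessarily.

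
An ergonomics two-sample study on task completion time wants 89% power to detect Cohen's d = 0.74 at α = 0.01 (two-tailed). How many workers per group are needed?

z_{α/2} = 2.576, z_β = Φ⁻¹(0.89) = 1.227. For medium effect (d = 0.74): n per group = 2(z_{α/2} + z_β)²/d² = 2(2.576 + 1.227)²/0.74² = 52.8 → 53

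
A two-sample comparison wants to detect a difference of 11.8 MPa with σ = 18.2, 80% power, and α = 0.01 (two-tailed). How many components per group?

n per group = 2(z_α/2 + z_β)²σ²/d² = 2×(2.576 + 0.84)²×18.2²/11.8² = 55.5 → n = 56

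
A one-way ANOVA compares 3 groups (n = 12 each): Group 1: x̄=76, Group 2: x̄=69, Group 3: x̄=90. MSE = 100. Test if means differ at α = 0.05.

Grand mean = 78.33. SS_between = 2744.0, MS_between = 1372.0. F = 13.72, F_crit ≈ 3.285. Reject H₀.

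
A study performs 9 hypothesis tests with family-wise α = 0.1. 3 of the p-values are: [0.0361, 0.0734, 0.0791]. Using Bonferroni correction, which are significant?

Bonferroni α = 0.1/9 = 0.01111. None of the given p-values are significant.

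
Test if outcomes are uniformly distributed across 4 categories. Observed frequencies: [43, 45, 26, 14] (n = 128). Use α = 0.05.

Expected = 32 each. χ² = Σ(O-E)²/E = 20.312. df = 3, critical value = 7.815. Reject H₀.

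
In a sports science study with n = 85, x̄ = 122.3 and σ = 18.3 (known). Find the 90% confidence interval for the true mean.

CI = x̄ ± z*(σ/√n) = 122.3 ± 1.645(18.3/√85) = 122.3 ± 3.27 = (119.03, 125.57)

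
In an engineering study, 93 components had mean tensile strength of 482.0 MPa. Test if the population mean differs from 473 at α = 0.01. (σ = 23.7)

z = (x̄ - μ₀)/(σ/√n) = (482.0 - 473)/(23.7/√93) = 3.662. Critical value: ±2.576. Since |3.662| > 2.576, Reject H₀.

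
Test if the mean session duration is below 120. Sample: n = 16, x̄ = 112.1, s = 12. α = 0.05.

t = (112.1 - 120)/(12/√16) = -2.633, df = 15. Critical t = -1.753. Reject H₀.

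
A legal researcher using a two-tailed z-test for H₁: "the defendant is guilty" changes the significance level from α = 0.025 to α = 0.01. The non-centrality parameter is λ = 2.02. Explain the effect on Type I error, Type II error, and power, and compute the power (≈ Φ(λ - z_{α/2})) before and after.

Decreasing α from 0.025 to 0.01:
• Type I error rate decreases (α is the Type I rate by definition).
• Critical value moves from z_{α/2} = 2.241 to 2.576, so power = Φ(λ - z_{α/2}) goes from Φ(2.02 - 2.241) = 0.413 to Φ(2.02 - 2.576) = 0.289.
• Type II error rate β = 1 - power therefore increases (0.587 → 0.711).
Appropriate when false positives are costly — here, convicting an innocent person.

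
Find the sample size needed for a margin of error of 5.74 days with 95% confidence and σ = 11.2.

n = (z*σ/E)² = (1.96×11.2/5.74)² = 14.6 → n = 15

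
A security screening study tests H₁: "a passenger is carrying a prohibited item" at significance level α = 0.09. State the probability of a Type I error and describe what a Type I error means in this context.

P(Type I error) = α = 0.09. A Type I error is rejecting H₀ when H₀ is actually true (false positive) — here, concluding that a passenger is carrying a prohibited item when in fact this is not the case. Consequence: detaining an innocent passenger — delay and inconvenience.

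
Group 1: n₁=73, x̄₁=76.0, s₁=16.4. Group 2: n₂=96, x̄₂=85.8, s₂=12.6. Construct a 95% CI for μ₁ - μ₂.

Difference = -9.8. SE = √(16.4²/73 + 12.6²/96) = 2.31. CI = (-14.33, -5.27)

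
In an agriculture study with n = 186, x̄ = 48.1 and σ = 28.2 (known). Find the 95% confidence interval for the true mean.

CI = x̄ ± z*(σ/√n) = 48.1 ± 1.96(28.2/√186) = 48.1 ± 4.05 = (44.05, 52.15)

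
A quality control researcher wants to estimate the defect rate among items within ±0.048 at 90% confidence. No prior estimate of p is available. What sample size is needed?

Conservative approach: use p = 0.5 (maximizes p(1-p) = 0.25). n = z²(0.25)/E² = 1.645²×0.25/0.048² = 293.6 → n = 294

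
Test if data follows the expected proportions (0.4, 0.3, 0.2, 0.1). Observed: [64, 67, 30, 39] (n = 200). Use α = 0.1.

Expected: [80.0, 60.0, 40.0, 20.0]. χ² = 24.567. df = 3, critical = 6.251. Reject H₀.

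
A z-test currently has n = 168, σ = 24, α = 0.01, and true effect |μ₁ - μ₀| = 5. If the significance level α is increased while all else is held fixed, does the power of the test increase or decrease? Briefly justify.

Power increases: a larger α lowers the critical value, so more of the H₁ sampling distribution falls in the rejection region.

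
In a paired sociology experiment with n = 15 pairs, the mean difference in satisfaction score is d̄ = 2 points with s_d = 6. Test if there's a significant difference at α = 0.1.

t = d̄/(s_d/√n) = 2/(6/√15) = 1.291. df = 14, critical t = ±1.761. Fail to reject H₀.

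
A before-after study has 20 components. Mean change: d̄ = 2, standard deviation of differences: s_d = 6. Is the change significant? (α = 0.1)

t = d̄/(s_d/√n) = 2/(6/√20) = 1.491. df = 19, critical t = ±1.729. Fail to reject H₀.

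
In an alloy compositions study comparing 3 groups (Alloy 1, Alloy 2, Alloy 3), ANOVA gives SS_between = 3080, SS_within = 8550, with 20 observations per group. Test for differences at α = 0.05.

df_between = 2, df_within = 57. F = MS_between/MS_within = 1540.0/150.0 = 10.267. F_crit ≈ 3.159. Reject H₀. At least one mean differs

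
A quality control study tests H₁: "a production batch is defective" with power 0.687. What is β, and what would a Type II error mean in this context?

β = 1 - power = 1 - 0.687 = 0.313. A Type II error is failing to reject H₀ when H₀ is false (false negative) — here, failing to conclude that a production batch is defective when in fact it is true. Consequence: shipping a defective batch — faulty products reach customers.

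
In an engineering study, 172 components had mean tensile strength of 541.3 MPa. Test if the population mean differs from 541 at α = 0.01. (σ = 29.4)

z = (x̄ - μ₀)/(σ/√n) = (541.3 - 541)/(29.4/√172) = 0.134. Critical value: ±2.576. Since |0.134| ≤ 2.576, Fail to reject H₀.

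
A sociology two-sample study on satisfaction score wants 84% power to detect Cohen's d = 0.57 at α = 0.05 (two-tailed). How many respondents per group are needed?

z_{α/2} = 1.96, z_β = Φ⁻¹(0.84) = 0.994. For medium effect (d = 0.57): n per group = 2(z_{α/2} + z_β)²/d² = 2(1.96 + 0.994)²/0.57² = 53.7 → 54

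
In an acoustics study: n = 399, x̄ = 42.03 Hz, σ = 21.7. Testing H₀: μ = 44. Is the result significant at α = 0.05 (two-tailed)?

z = (42.03 - 44)/(21.7/√399) = -1.813. Since |z| ≤ 1.96, not significant at α = 0.05.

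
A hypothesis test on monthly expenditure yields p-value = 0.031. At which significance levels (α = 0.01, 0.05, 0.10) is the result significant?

p = 0.031. Significant at: α = 0.05, 0.1.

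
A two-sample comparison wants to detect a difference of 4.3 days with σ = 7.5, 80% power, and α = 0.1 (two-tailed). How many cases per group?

n per group = 2(z_α/2 + z_β)²σ²/d² = 2×(1.645 + 0.84)²×7.5²/4.3² = 37.6 → n = 38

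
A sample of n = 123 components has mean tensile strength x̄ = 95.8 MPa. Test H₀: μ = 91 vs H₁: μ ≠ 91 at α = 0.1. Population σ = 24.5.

z = (x̄ - μ₀)/(σ/√n) = (95.8 - 91)/(24.5/√123) = 2.173. Critical value: ±1.645. Since |2.173| > 1.645, Reject H₀.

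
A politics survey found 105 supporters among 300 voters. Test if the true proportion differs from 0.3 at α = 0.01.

p̂ = 0.35, p₀ = 0.3. z = (p̂ - p₀)/√(p₀(1-p₀)/n) = 1.89. Critical: ±2.576. Fail to reject H₀.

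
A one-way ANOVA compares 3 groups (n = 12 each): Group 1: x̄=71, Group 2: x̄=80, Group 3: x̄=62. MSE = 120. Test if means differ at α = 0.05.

Grand mean = 71.0. SS_between = 1944.0, MS_between = 972.0. F = 8.1, F_crit ≈ 3.285. Reject H₀.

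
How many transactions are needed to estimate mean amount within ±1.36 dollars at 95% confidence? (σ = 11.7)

n = (z*σ/E)² = (1.96×11.7/1.36)² = 284.3 → n = 285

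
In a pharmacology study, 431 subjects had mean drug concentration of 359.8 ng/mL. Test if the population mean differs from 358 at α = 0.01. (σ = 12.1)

z = (x̄ - μ₀)/(σ/√n) = (359.8 - 358)/(12.1/√431) = 3.088. Critical value: ±2.576. Since |3.088| > 2.576, Reject H₀.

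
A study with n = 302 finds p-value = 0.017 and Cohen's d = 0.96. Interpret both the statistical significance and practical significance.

Statistically significant (p = 0.017 < 0.05). Cohen's d = 0.96 indicates a large effect size. Both statistical and practical significance should be considered.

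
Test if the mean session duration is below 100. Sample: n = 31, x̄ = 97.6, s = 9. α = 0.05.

t = (97.6 - 100)/(9/√31) = -1.485, df = 30. Critical t = -1.697. Fail to reject H₀.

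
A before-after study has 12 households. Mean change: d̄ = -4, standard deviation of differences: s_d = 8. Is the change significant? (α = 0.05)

t = d̄/(s_d/√n) = -4/(8/√12) = -1.732. df = 11, critical t = ±2.201. Fail to reject H₀.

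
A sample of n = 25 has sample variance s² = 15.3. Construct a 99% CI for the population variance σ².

df = 24. χ²_{0.005} = 45.559, χ²_{0.995} = 9.886. CI for σ² = ((n-1)s²/χ²_{α/2}, (n-1)s²/χ²_{1-α/2}) = (24·15.3/45.559, 24·15.3/9.886) = (8.06, 37.14)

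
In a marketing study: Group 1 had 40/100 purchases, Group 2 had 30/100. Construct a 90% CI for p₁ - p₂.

p̂₁ = 0.4, p̂₂ = 0.3. Difference = 0.1. CI = (-0.01, 0.21)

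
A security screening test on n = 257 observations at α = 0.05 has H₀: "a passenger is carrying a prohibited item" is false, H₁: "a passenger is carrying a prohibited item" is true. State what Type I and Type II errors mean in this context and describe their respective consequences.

Type I (false positive): concluding that a passenger is carrying a prohibited item when it is not — detaining an innocent passenger — delay and inconvenience. Type II (false negative): failing to conclude that a passenger is carrying a prohibited item when it is — letting a prohibited item through — security breach. Which is costlier depends on domain priorities and is a judgement call rather than a statistical fact.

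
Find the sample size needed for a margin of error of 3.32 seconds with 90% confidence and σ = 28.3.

n = (z*σ/E)² = (1.645×28.3/3.32)² = 196.6 → n = 197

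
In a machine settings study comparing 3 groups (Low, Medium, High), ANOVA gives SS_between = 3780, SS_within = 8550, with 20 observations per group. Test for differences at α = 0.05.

df_between = 2, df_within = 57. F = MS_between/MS_within = 1890.0/150.0 = 12.6. F_crit ≈ 3.159. Reject H₀. At least one mean differs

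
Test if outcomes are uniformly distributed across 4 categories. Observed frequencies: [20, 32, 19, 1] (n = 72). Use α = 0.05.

Expected = 18 each. χ² = Σ(O-E)²/E = 27.222. df = 3, critical value = 7.815. Reject H₀.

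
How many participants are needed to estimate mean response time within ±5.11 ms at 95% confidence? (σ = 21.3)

n = (z*σ/E)² = (1.96×21.3/5.11)² = 66.7 → n = 67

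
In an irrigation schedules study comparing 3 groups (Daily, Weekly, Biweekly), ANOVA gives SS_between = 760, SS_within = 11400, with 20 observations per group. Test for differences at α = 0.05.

df_between = 2, df_within = 57. F = MS_between/MS_within = 380.0/200.0 = 1.9. F_crit ≈ 3.159. Fail to reject H₀.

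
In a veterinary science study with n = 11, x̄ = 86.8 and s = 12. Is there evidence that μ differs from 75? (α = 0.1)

t = (x̄ - μ₀)/(s/√n) = (86.8 - 75)/(12/√11) = 3.261. df = 10, critical t = ±1.812. Reject H₀.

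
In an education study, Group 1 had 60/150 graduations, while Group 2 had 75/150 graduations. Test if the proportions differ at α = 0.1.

p̂₁ = 0.4, p̂₂ = 0.5, pooled p̂ = 0.45. z = -1.741. Critical: ±1.645. Reject H₀.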